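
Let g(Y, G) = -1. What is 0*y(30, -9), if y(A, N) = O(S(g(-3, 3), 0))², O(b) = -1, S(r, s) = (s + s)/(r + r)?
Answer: 0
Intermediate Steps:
S(r, s) = s/r (S(r, s) = (2*s)/((2*r)) = (2*s)*(1/(2*r)) = s/r)
y(A, N) = 1 (y(A, N) = (-1)² = 1)
0*y(30, -9) = 0*1 = 0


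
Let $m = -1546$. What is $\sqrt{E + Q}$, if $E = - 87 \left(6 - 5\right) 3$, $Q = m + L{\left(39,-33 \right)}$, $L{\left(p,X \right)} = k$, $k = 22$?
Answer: $i \sqrt{1785} \approx 42.249 i$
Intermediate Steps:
$L{\left(p,X \right)} = 22$
$Q = -1524$ ($Q = -1546 + 22 = -1524$)
$E = -261$ ($E = - 87 \cdot 1 \cdot 3 = \left(-87\right) 3 = -261$)
$\sqrt{E + Q} = \sqrt{-261 - 1524} = \sqrt{-1785} = i \sqrt{1785}$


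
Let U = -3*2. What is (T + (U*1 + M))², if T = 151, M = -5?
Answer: 19600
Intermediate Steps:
U = -6
(T + (U*1 + M))² = (151 + (-6*1 - 5))² = (151 + (-6 - 5))² = (151 - 11)² = 140² = 19600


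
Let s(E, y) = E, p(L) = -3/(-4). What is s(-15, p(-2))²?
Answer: 225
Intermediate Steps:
p(L) = ¾ (p(L) = -3*(-¼) = ¾)
s(-15, p(-2))² = (-15)² = 225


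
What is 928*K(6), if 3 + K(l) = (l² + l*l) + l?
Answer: 69600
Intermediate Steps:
K(l) = -3 + l + 2*l² (K(l) = -3 + ((l² + l*l) + l) = -3 + ((l² + l²) + l) = -3 + (2*l² + l) = -3 + (l + 2*l²) = -3 + l + 2*l²)
928*K(6) = 928*(-3 + 6 + 2*6²) = 928*(-3 + 6 + 2*36) = 928*(-3 + 6 + 72) = 928*75 = 69600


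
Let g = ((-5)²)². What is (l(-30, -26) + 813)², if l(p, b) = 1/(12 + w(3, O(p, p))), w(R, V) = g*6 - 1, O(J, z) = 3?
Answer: 9349492597636/14145121 ≈ 6.6097e+5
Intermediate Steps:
g = 625 (g = 25² = 625)
w(R, V) = 3749 (w(R, V) = 625*6 - 1 = 3750 - 1 = 3749)
l(p, b) = 1/3761 (l(p, b) = 1/(12 + 3749) = 1/3761)
(l(-30, -26) + 813)² = (1/3761 + 813)² = (3057694/3761)² = 9349492597636/14145121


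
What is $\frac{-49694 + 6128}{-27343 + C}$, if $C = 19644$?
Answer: $\frac{43566}{7699} \approx 5.6587$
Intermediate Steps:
$\frac{-49694 + 6128}{-27343 + C} = \frac{-49694 + 6128}{-27343 + 19644} = - \frac{43566}{-7699} = \left(-43566\right) \left(- \frac{1}{7699}\right) = \frac{43566}{7699}$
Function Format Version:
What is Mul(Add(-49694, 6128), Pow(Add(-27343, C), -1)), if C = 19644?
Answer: Rational(43566, 7699) ≈ 5.6587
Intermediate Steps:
Mul(Add(-49694, 6128), Pow(Add(-27343, C), -1)) = Mul(Add(-49694, 6128), Pow(Add(-27343, 19644), -1)) = Mul(-43566, Pow(-7699, -1)) = Mul(-43566, Rational(-1, 7699)) = Rational(43566, 7699)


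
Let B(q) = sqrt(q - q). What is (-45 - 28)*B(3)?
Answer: 0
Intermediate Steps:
B(q) = 0 (B(q) = sqrt(0) = 0)
(-45 - 28)*B(3) = (-45 - 28)*0 = -73*0 = 0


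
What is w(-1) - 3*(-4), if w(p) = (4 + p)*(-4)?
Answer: 0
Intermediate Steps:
w(p) = -16 - 4*p
w(-1) - 3*(-4) = (-16 - 4*(-1)) - 3*(-4) = (-16 + 4) + 12 = -12 + 12 = 0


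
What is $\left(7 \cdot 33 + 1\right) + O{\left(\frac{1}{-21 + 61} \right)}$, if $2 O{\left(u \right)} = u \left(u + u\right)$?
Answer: $\frac{371201}{1600} \approx 232.0$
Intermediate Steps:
$O{\left(u \right)} = u^{2}$ ($O{\left(u \right)} = \frac{u \left(u + u\right)}{2} = \frac{u 2 u}{2} = \frac{2 u^{2}}{2} = u^{2}$)
$\left(7 \cdot 33 + 1\right) + O{\left(\frac{1}{-21 + 61} \right)} = \left(7 \cdot 33 + 1\right) + \left(\frac{1}{-21 + 61}\right)^{2} = \left(231 + 1\right) + \left(\frac{1}{40}\right)^{2} = 232 + \left(\frac{1}{40}\right)^{2} = 232 + \frac{1}{1600} = \frac{371201}{1600}$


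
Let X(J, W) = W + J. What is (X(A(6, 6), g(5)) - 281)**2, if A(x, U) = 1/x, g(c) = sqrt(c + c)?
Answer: 2839585/36 - 1685*sqrt(10)/3 ≈ 77101.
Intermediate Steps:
g(c) = sqrt(2)*sqrt(c) (g(c) = sqrt(2*c) = sqrt(2)*sqrt(c))
X(J, W) = J + W
(X(A(6, 6), g(5)) - 281)**2 = ((1/6 + sqrt(2)*sqrt(5)) - 281)**2 = ((1/6 + sqrt(10)) - 281)**2 = (-1685/6 + sqrt(10))**2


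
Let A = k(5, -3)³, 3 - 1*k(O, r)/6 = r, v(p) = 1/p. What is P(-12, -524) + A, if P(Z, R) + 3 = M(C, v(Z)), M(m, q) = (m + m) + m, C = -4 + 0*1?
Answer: 46641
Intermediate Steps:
k(O, r) = 18 - 6*r
C = -4 (C = -4 + 0 = -4)
A = 46656 (A = (18 - 6*(-3))³ = (18 + 18)³ = 36³ = 46656)
M(m, q) = 3*m (M(m, q) = 2*m + m = 3*m)
P(Z, R) = -15 (P(Z, R) = -3 + 3*(-4) = -3 - 12 = -15)
P(-12, -524) + A = -15 + 46656 = 46641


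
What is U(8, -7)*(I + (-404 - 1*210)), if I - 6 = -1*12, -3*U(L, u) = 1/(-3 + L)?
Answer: 124/3 ≈ 41.333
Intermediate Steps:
U(L, u) = -1/(3*(-3 + L))
I = -6 (I = 6 - 1*12 = 6 - 12 = -6)
U(8, -7)*(I + (-404 - 1*210)) = (-1/(-9 + 3*8))*(-6 + (-404 - 1*210)) = (-1/(-9 + 24))*(-6 + (-404 - 210)) = (-1/15)*(-6 - 614) = -1*1/15*(-620) = -1/15*(-620) = 124/3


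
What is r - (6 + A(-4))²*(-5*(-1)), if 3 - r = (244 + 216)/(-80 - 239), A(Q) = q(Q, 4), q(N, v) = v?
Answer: -158083/319 ≈ -495.56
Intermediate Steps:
A(Q) = 4
r = 1417/319 (r = 3 - (244 + 216)/(-80 - 239) = 3 - 460/(-319) = 3 - 460*(-1)/319 = 3 - 1*(-460/319) = 3 + 460/319 = 1417/319 ≈ 4.4420)
r - (6 + A(-4))²*(-5*(-1)) = 1417/319 - (6 + 4)²*(-5*(-1)) = 1417/319 - 10²*5 = 1417/319 - 100*5 = 1417/319 - 1*500 = 1417/319 - 500 = -158083/319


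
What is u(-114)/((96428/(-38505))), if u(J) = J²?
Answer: -125102745/24107 ≈ -5189.5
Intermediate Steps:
u(-114)/((96428/(-38505))) = (-114)²/((96428/(-38505))) = 12996/((96428*(-1/38505))) = 12996/(-96428/38505) = 12996*(-38505/96428) = -125102745/24107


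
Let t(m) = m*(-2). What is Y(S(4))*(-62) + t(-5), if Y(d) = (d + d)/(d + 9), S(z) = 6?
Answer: -198/5 ≈ -39.600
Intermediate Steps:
t(m) = -2*m
Y(d) = 2*d/(9 + d) (Y(d) = (2*d)/(9 + d) = 2*d/(9 + d))
Y(S(4))*(-62) + t(-5) = (2*6/(9 + 6))*(-62) - 2*(-5) = (2*6/15)*(-62) + 10 = (2*6*(1/15))*(-62) + 10 = (⅘)*(-62) + 10 = -248/5 + 10 = -198/5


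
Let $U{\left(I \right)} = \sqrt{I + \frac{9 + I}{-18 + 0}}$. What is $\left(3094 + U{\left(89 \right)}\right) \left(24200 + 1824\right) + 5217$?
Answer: $80523473 + \frac{104096 \sqrt{47}}{3} \approx 8.0761 \cdot 10^{7}$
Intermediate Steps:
$U{\left(I \right)} = \sqrt{- \frac{1}{2} + \frac{17 I}{18}}$ ($U{\left(I \right)} = \sqrt{I + \frac{9 + I}{-18}} = \sqrt{I + \left(9 + I\right) \left(- \frac{1}{18}\right)} = \sqrt{I - \left(\frac{1}{2} + \frac{I}{18}\right)} = \sqrt{- \frac{1}{2} + \frac{17 I}{18}}$)
$\left(3094 + U{\left(89 \right)}\right) \left(24200 + 1824\right) + 5217 = \left(3094 + \frac{\sqrt{-18 + 34 \cdot 89}}{6}\right) \left(24200 + 1824\right) + 5217 = \left(3094 + \frac{\sqrt{-18 + 3026}}{6}\right) 26024 + 5217 = \left(3094 + \frac{\sqrt{3008}}{6}\right) 26024 + 5217 = \left(3094 + \frac{8 \sqrt{47}}{6}\right) 26024 + 5217 = \left(3094 + \frac{4 \sqrt{47}}{3}\right) 26024 + 5217 = \left(80518256 + \frac{104096 \sqrt{47}}{3}\right) + 5217 = 80523473 + \frac{104096 \sqrt{47}}{3}$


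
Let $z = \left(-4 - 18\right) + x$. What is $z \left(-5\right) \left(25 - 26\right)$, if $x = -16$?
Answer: $-190$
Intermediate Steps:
$z = -38$ ($z = \left(-4 - 18\right) - 16 = -22 - 16 = -38$)
$z \left(-5\right) \left(25 - 26\right) = \left(-38\right) \left(-5\right) \left(25 - 26\right) = 190 \left(25 - 26\right) = 190 \left(-1\right) = -190$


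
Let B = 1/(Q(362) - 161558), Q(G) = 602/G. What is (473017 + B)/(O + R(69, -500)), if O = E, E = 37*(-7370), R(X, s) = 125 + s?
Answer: -13831819789668/7984883991305 ≈ -1.7323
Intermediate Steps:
B = -181/29241697 (B = 1/(602/362 - 161558) = 1/(602*(1/362) - 161558) = 1/(301/181 - 161558) = 1/(-29241697/181) = -181/29241697 ≈ -6.1898e-6)
E = -272690
O = -272690
(473017 + B)/(O + R(69, -500)) = (473017 - 181/29241697)/(-272690 + (125 - 500)) = 13831819789668/(29241697*(-272690 - 375)) = (13831819789668/29241697)/(-273065) = (13831819789668/29241697)*(-1/273065) = -13831819789668/7984883991305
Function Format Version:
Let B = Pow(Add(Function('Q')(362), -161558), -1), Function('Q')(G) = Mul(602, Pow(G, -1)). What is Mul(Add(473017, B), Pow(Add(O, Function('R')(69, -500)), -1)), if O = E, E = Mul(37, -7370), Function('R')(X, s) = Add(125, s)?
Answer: Rational(-13831819789668, 7984883991305) ≈ -1.7323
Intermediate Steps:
B = Rational(-181, 29241697) (B = Pow(Add(Mul(602, Pow(362, -1)), -161558), -1) = Pow(Add(Mul(602, Rational(1, 362)), -161558), -1) = Pow(Add(Rational(301, 181), -161558), -1) = Pow(Rational(-29241697, 181), -1) = Rational(-181, 29241697) ≈ -6.1898e-6)
E = -272690
O = -272690
Mul(Add(473017, B), Pow(Add(O, Function('R')(69, -500)), -1)) = Mul(Add(473017, Rational(-181, 29241697)), Pow(Add(-272690, Add(125, -500)), -1)) = Mul(Rational(13831819789668, 29241697), Pow(Add(-272690, -375), -1)) = Mul(Rational(13831819789668, 29241697), Pow(-273065, -1)) = Mul(Rational(13831819789668, 29241697), Rational(-1, 273065)) = Rational(-13831819789668, 7984883991305)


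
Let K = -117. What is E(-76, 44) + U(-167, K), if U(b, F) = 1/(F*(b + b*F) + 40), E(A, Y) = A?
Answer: -172252785/2266484 ≈ -76.000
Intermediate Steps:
U(b, F) = 1/(40 + F*(b + F*b)) (U(b, F) = 1/(F*(b + F*b) + 40) = 1/(40 + F*(b + F*b)))
E(-76, 44) + U(-167, K) = -76 + 1/(40 - 117*(-167) - 167*(-117)²) = -76 + 1/(40 + 19539 - 167*13689) = -76 + 1/(40 + 19539 - 2286063) = -76 + 1/(-2266484) = -76 - 1/2266484 = -172252785/2266484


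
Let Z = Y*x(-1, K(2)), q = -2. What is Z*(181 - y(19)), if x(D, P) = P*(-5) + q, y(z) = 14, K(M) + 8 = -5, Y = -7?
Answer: -73647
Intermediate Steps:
K(M) = -13 (K(M) = -8 - 5 = -13)
x(D, P) = -2 - 5*P (x(D, P) = P*(-5) - 2 = -5*P - 2 = -2 - 5*P)
Z = -441 (Z = -7*(-2 - 5*(-13)) = -7*(-2 + 65) = -7*63 = -441)
Z*(181 - y(19)) = -441*(181 - 1*14) = -441*(181 - 14) = -441*167 = -73647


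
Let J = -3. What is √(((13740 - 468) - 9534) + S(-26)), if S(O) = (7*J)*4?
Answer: 3*√406 ≈ 60.448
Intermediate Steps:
S(O) = -84 (S(O) = (7*(-3))*4 = -21*4 = -84)
√(((13740 - 468) - 9534) + S(-26)) = √(((13740 - 468) - 9534) - 84) = √((13272 - 9534) - 84) = √(3738 - 84) = √3654 = 3*√406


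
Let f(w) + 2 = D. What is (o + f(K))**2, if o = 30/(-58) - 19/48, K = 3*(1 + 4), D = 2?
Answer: 1615441/1937664 ≈ 0.83371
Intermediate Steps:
K = 15 (K = 3*5 = 15)
f(w) = 0 (f(w) = -2 + 2 = 0)
o = -1271/1392 (o = 30*(-1/58) - 19*1/48 = -15/29 - 19/48 = -1271/1392 ≈ -0.91307)
(o + f(K))**2 = (-1271/1392 + 0)**2 = (-1271/1392)**2 = 1615441/1937664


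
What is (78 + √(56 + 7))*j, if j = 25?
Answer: 1950 + 75*√7 ≈ 2148.4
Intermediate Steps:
(78 + √(56 + 7))*j = (78 + √(56 + 7))*25 = (78 + √63)*25 = (78 + 3*√7)*25 = 1950 + 75*√7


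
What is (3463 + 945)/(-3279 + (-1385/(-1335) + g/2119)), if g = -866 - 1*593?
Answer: -2493927384/1854972257 ≈ -1.3445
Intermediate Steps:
g = -1459 (g = -866 - 593 = -1459)
(3463 + 945)/(-3279 + (-1385/(-1335) + g/2119)) = (3463 + 945)/(-3279 + (-1385/(-1335) - 1459/2119)) = 4408/(-3279 + (-1385*(-1/1335) - 1459*1/2119)) = 4408/(-3279 + (277/267 - 1459/2119)) = 4408/(-3279 + 197410/565773) = 4408/(-1854972257/565773) = 4408*(-565773/1854972257) = -2493927384/1854972257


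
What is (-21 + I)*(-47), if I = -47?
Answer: 3196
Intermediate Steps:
(-21 + I)*(-47) = (-21 - 47)*(-47) = -68*(-47) = 3196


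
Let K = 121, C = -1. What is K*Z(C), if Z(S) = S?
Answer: -121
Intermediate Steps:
K*Z(C) = 121*(-1) = -121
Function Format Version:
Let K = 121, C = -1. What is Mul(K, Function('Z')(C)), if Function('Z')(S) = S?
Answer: -121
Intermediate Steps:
Mul(K, Function('Z')(C)) = Mul(121, -1) = -121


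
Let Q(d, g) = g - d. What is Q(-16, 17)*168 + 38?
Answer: 5582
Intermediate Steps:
Q(-16, 17)*168 + 38 = (17 - 1*(-16))*168 + 38 = (17 + 16)*168 + 38 = 33*168 + 38 = 5544 + 38 = 5582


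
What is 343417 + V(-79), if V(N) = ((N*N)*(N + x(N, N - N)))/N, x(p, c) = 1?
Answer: 349579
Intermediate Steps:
V(N) = N*(1 + N) (V(N) = ((N*N)*(N + 1))/N = (N**2*(1 + N))/N = N*(1 + N))
343417 + V(-79) = 343417 - 79*(1 - 79) = 343417 - 79*(-78) = 343417 + 6162 = 349579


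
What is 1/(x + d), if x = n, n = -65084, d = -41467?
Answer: -1/106551 ≈ -9.3852e-6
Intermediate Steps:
x = -65084
1/(x + d) = 1/(-65084 - 41467) = 1/(-106551) = -1/106551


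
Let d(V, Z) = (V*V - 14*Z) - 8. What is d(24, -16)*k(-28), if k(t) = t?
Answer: -22176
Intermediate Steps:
d(V, Z) = -8 + V² - 14*Z (d(V, Z) = (V² - 14*Z) - 8 = -8 + V² - 14*Z)
d(24, -16)*k(-28) = (-8 + 24² - 14*(-16))*(-28) = (-8 + 576 + 224)*(-28) = 792*(-28) = -22176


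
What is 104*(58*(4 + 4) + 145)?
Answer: 63336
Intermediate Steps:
104*(58*(4 + 4) + 145) = 104*(58*8 + 145) = 104*(464 + 145) = 104*609 = 63336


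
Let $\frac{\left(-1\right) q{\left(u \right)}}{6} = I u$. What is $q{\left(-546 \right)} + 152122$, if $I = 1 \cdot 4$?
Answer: $165226$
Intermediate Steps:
$I = 4$
$q{\left(u \right)} = - 24 u$ ($q{\left(u \right)} = - 6 \cdot 4 u = - 24 u$)
$q{\left(-546 \right)} + 152122 = \left(-24\right) \left(-546\right) + 152122 = 13104 + 152122 = 165226$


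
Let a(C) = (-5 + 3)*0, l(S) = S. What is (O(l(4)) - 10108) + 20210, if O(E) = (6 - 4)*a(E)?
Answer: 10102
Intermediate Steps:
a(C) = 0 (a(C) = -2*0 = 0)
O(E) = 0 (O(E) = (6 - 4)*0 = 2*0 = 0)
(O(l(4)) - 10108) + 20210 = (0 - 10108) + 20210 = -10108 + 20210 = 10102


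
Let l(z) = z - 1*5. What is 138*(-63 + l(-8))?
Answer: -10488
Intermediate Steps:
l(z) = -5 + z (l(z) = z - 5 = -5 + z)
138*(-63 + l(-8)) = 138*(-63 + (-5 - 8)) = 138*(-63 - 13) = 138*(-76) = -10488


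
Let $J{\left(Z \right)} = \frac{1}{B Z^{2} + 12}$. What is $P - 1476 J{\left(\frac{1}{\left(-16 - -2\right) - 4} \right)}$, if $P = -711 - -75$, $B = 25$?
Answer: $- \frac{2966892}{3913} \approx -758.21$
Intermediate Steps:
$P = -636$ ($P = -711 + 75 = -636$)
$J{\left(Z \right)} = \frac{1}{12 + 25 Z^{2}}$ ($J{\left(Z \right)} = \frac{1}{25 Z^{2} + 12} = \frac{1}{12 + 25 Z^{2}}$)
$P - 1476 J{\left(\frac{1}{\left(-16 - -2\right) - 4} \right)} = -636 - \frac{1476}{12 + 25 \left(\frac{1}{\left(-16 - -2\right) - 4}\right)^{2}} = -636 - \frac{1476}{12 + 25 \left(\frac{1}{\left(-16 + 2\right) - 4}\right)^{2}} = -636 - \frac{1476}{12 + 25 \left(\frac{1}{-14 - 4}\right)^{2}} = -636 - \frac{1476}{12 + 25 \left(\frac{1}{-18}\right)^{2}} = -636 - \frac{1476}{12 + 25 \left(- \frac{1}{18}\right)^{2}} = -636 - \frac{1476}{12 + 25 \cdot \frac{1}{324}} = -636 - \frac{1476}{12 + \frac{25}{324}} = -636 - \frac{1476}{\frac{3913}{324}} = -636 - \frac{478224}{3913} = - \frac{2966892}{3913}$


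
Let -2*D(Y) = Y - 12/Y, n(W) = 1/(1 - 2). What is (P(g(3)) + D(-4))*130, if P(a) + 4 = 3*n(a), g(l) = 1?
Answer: -845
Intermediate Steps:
n(W) = -1 (n(W) = 1/(-1) = -1)
D(Y) = 6/Y - Y/2 (D(Y) = -(Y - 12/Y)/2 = 6/Y - Y/2)
P(a) = -7 (P(a) = -4 + 3*(-1) = -4 - 3 = -7)
(P(g(3)) + D(-4))*130 = (-7 + (6/(-4) - ½*(-4)))*130 = (-7 + (6*(-¼) + 2))*130 = (-7 + (-3/2 + 2))*130 = (-7 + ½)*130 = -13/2*130 = -845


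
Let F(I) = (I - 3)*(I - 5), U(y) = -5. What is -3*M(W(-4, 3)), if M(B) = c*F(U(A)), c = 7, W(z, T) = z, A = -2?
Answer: -1680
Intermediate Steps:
F(I) = (-5 + I)*(-3 + I) (F(I) = (-3 + I)*(-5 + I) = (-5 + I)*(-3 + I))
M(B) = 560 (M(B) = 7*(15 + (-5)**2 - 8*(-5)) = 7*(15 + 25 + 40) = 7*80 = 560)
-3*M(W(-4, 3)) = -3*560 = -1680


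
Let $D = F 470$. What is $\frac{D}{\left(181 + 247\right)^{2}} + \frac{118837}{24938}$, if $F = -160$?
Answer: $\frac{1243356213}{285515162} \approx 4.3548$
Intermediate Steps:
$D = -75200$ ($D = \left(-160\right) 470 = -75200$)
$\frac{D}{\left(181 + 247\right)^{2}} + \frac{118837}{24938} = - \frac{75200}{\left(181 + 247\right)^{2}} + \frac{118837}{24938} = - \frac{75200}{428^{2}} + 118837 \cdot \frac{1}{24938} = - \frac{75200}{183184} + \frac{118837}{24938} = \left(-75200\right) \frac{1}{183184} + \frac{118837}{24938} = - \frac{4700}{11449} + \frac{118837}{24938} = \frac{1243356213}{285515162}$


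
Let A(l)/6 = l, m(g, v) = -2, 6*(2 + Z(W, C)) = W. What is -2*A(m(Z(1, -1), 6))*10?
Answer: 240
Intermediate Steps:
Z(W, C) = -2 + W/6
A(l) = 6*l
-2*A(m(Z(1, -1), 6))*10 = -12*(-2)*10 = -2*(-12)*10 = 24*10 = 240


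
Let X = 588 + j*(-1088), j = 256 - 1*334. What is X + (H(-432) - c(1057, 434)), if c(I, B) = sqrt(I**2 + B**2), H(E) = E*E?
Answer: 272076 - 511*sqrt(5) ≈ 2.7093e+5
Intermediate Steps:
H(E) = E**2
j = -78 (j = 256 - 334 = -78)
c(I, B) = sqrt(B**2 + I**2)
X = 85452 (X = 588 - 78*(-1088) = 588 + 84864 = 85452)
X + (H(-432) - c(1057, 434)) = 85452 + ((-432)**2 - sqrt(434**2 + 1057**2)) = 85452 + (186624 - sqrt(188356 + 1117249)) = 85452 + (186624 - sqrt(1305605)) = 85452 + (186624 - 511*sqrt(5)) = 272076 - 511*sqrt(5)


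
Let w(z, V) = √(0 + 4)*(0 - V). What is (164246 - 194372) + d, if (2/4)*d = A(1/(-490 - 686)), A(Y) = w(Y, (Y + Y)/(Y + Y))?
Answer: -30130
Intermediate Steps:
w(z, V) = -2*V (w(z, V) = √4*(-V) = 2*(-V) = -2*V)
A(Y) = -2 (A(Y) = -2*(Y + Y)/(Y + Y) = -2*2*Y/(2*Y) = -2*2*Y*1/(2*Y) = -2*1 = -2)
d = -4 (d = 2*(-2) = -4)
(164246 - 194372) + d = (164246 - 194372) - 4 = -30126 - 4 = -30130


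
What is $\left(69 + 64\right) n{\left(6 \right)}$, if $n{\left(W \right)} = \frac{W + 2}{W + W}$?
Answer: $\frac{266}{3} \approx 88.667$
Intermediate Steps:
$n{\left(W \right)} = \frac{2 + W}{2 W}$
$\left(69 + 64\right) n{\left(6 \right)} = \left(69 + 64\right) \frac{2 + 6}{2 \cdot 6} = 133 \cdot \frac{1}{2} \cdot \frac{1}{6} \cdot 8 = 133 \cdot \frac{2}{3} = \frac{266}{3}$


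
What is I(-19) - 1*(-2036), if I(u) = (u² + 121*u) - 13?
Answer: 85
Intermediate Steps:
I(u) = -13 + u² + 121*u
I(-19) - 1*(-2036) = (-13 + (-19)² + 121*(-19)) - 1*(-2036) = (-13 + 361 - 2299) + 2036 = -1951 + 2036 = 85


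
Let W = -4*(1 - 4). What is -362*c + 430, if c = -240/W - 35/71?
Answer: 557240/71 ≈ 7848.5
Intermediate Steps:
W = 12 (W = -4*(-3) = 12)
c = -1455/71 (c = -240/12 - 35/71 = -240*1/12 - 35*1/71 = -20 - 35/71 = -1455/71 ≈ -20.493)
-362*c + 430 = -362*(-1455/71) + 430 = 526710/71 + 430 = 557240/71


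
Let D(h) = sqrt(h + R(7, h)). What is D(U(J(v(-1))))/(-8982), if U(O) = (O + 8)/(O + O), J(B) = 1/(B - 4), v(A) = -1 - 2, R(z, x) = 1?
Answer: -I*sqrt(106)/17964 ≈ -0.00057313*I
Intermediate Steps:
v(A) = -3
J(B) = 1/(-4 + B)
U(O) = (8 + O)/(2*O) (U(O) = (8 + O)/((2*O)) = (8 + O)*(1/(2*O)) = (8 + O)/(2*O))
D(h) = sqrt(1 + h) (D(h) = sqrt(h + 1) = sqrt(1 + h))
D(U(J(v(-1))))/(-8982) = sqrt(1 + (8 + 1/(-4 - 3))/(2*(1/(-4 - 3))))/(-8982) = sqrt(1 + (8 + 1/(-7))/(2*(1/(-7))))*(-1/8982) = sqrt(1 + (8 - 1/7)/(2*(-1/7)))*(-1/8982) = sqrt(1 + (1/2)*(-7)*(55/7))*(-1/8982) = sqrt(1 - 55/2)*(-1/8982) = sqrt(-53/2)*(-1/8982) = (I*sqrt(106)/2)*(-1/8982) = -I*sqrt(106)/17964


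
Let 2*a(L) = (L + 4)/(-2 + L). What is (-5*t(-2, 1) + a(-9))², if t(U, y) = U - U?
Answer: 25/484 ≈ 0.051653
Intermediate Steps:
t(U, y) = 0
a(L) = (4 + L)/(2*(-2 + L)) (a(L) = ((L + 4)/(-2 + L))/2 = ((4 + L)/(-2 + L))/2 = (4 + L)/(2*(-2 + L)))
(-5*t(-2, 1) + a(-9))² = (-5*0 + (4 - 9)/(2*(-2 - 9)))² = (0 + (½)*(-5)/(-11))² = (0 + (½)*(-1/11)*(-5))² = (0 + 5/22)² = (5/22)² = 25/484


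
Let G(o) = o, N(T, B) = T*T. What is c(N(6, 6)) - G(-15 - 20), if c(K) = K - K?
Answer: 35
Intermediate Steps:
N(T, B) = T**2
c(K) = 0
c(N(6, 6)) - G(-15 - 20) = 0 - (-15 - 20) = 0 - 1*(-35) = 0 + 35 = 35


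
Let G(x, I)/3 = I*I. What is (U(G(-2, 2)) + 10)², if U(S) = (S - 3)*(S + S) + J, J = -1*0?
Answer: 51076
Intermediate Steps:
J = 0
G(x, I) = 3*I² (G(x, I) = 3*(I*I) = 3*I²)
U(S) = 2*S*(-3 + S) (U(S) = (S - 3)*(S + S) + 0 = (-3 + S)*(2*S) + 0 = 2*S*(-3 + S) + 0 = 2*S*(-3 + S))
(U(G(-2, 2)) + 10)² = (2*(3*2²)*(-3 + 3*2²) + 10)² = (2*(3*4)*(-3 + 3*4) + 10)² = (2*12*(-3 + 12) + 10)² = (2*12*9 + 10)² = (216 + 10)² = 226² = 51076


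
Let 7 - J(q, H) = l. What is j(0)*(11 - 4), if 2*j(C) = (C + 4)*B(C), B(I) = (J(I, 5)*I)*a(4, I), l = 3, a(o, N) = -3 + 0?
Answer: 0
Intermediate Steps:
a(o, N) = -3
J(q, H) = 4 (J(q, H) = 7 - 1*3 = 7 - 3 = 4)
B(I) = -12*I (B(I) = (4*I)*(-3) = -12*I)
j(C) = -6*C*(4 + C) (j(C) = ((C + 4)*(-12*C))/2 = ((4 + C)*(-12*C))/2 = (-12*C*(4 + C))/2 = -6*C*(4 + C))
j(0)*(11 - 4) = (-6*0*(4 + 0))*(11 - 4) = -6*0*4*7 = 0*7 = 0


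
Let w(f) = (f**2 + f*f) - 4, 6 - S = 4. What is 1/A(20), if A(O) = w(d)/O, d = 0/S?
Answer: -5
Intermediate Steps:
S = 2 (S = 6 - 1*4 = 6 - 4 = 2)
d = 0 (d = 0/2 = 0*(1/2) = 0)
w(f) = -4 + 2*f**2 (w(f) = (f**2 + f**2) - 4 = 2*f**2 - 4 = -4 + 2*f**2)
A(O) = -4/O (A(O) = (-4 + 2*0**2)/O = (-4 + 2*0)/O = (-4 + 0)/O = -4/O)
1/A(20) = 1/(-4/20) = 1/(-4*1/20) = 1/(-1/5) = -5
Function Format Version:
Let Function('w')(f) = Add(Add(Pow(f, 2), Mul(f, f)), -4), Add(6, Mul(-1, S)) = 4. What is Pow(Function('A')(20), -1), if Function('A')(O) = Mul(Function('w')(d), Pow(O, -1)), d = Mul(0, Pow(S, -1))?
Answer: -5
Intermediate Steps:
S = 2 (S = Add(6, Mul(-1, 4)) = Add(6, -4) = 2)
d = 0 (d = Mul(0, Pow(2, -1)) = Mul(0, Rational(1, 2)) = 0)
Function('w')(f) = Add(-4, Mul(2, Pow(f, 2))) (Function('w')(f) = Add(Add(Pow(f, 2), Pow(f, 2)), -4) = Add(Mul(2, Pow(f, 2)), -4) = Add(-4, Mul(2, Pow(f, 2))))
Function('A')(O) = Mul(-4, Pow(O, -1)) (Function('A')(O) = Mul(Add(-4, Mul(2, Pow(0, 2))), Pow(O, -1)) = Mul(Add(-4, Mul(2, 0)), Pow(O, -1)) = Mul(Add(-4, 0), Pow(O, -1)) = Mul(-4, Pow(O, -1)))
Pow(Function('A')(20), -1) = Pow(Mul(-4, Pow(20, -1)), -1) = Pow(Mul(-4, Rational(1, 20)), -1) = Pow(Rational(-1, 5), -1) = -5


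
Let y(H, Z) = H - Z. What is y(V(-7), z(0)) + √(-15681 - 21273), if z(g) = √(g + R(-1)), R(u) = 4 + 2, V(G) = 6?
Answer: 6 - √6 + 3*I*√4106 ≈ 3.5505 + 192.23*I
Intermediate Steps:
R(u) = 6
z(g) = √(6 + g) (z(g) = √(g + 6) = √(6 + g))
y(V(-7), z(0)) + √(-15681 - 21273) = (6 - √(6 + 0)) + √(-15681 - 21273) = (6 - √6) + √(-36954) = (6 - √6) + 3*I*√4106 = 6 - √6 + 3*I*√4106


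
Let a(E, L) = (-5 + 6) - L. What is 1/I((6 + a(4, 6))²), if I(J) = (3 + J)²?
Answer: 1/16 ≈ 0.062500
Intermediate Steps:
a(E, L) = 1 - L
1/I((6 + a(4, 6))²) = 1/((3 + (6 + (1 - 1*6))²)²) = 1/((3 + (6 + (1 - 6))²)²) = 1/((3 + (6 - 5)²)²) = 1/((3 + 1²)²) = 1/((3 + 1)²) = 1/(4²) = 1/16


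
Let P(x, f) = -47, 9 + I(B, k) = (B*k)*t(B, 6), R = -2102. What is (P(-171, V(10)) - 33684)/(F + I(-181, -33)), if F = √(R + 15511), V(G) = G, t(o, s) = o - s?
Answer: 37676177760/1247599628191 + 33731*√13409/1247599628191 ≈ 0.030202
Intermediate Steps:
I(B, k) = -9 + B*k*(-6 + B) (I(B, k) = -9 + (B*k)*(B - 1*6) = -9 + (B*k)*(B - 6) = -9 + (B*k)*(-6 + B) = -9 + B*k*(-6 + B))
F = √13409 (F = √(-2102 + 15511) = √13409 ≈ 115.80)
(P(-171, V(10)) - 33684)/(F + I(-181, -33)) = (-47 - 33684)/(√13409 + (-9 - 181*(-33)*(-6 - 181))) = -33731/(√13409 + (-9 - 181*(-33)*(-187))) = -33731/(√13409 + (-9 - 1116951)) = -33731/(√13409 - 1116960) = -33731/(-1116960 + √13409)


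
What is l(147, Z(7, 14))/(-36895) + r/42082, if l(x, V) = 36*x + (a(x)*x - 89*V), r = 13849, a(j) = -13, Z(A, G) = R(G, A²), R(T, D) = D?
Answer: 110439843/310523078 ≈ 0.35566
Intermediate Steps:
Z(A, G) = A²
l(x, V) = -89*V + 23*x (l(x, V) = 36*x + (-13*x - 89*V) = 36*x + (-89*V - 13*x) = -89*V + 23*x)
l(147, Z(7, 14))/(-36895) + r/42082 = (-89*7² + 23*147)/(-36895) + 13849/42082 = (-89*49 + 3381)*(-1/36895) + 13849*(1/42082) = (-4361 + 3381)*(-1/36895) + 13849/42082 = -980*(-1/36895) + 13849/42082 = 196/7379 + 13849/42082 = 110439843/310523078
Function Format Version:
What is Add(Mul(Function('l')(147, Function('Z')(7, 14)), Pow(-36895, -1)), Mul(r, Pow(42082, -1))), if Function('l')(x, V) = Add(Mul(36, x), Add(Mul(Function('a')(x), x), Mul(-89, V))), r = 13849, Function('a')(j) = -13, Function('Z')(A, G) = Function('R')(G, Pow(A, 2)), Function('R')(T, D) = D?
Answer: Rational(110439843, 310523078) ≈ 0.35566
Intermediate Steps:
Function('Z')(A, G) = Pow(A, 2)
Function('l')(x, V) = Add(Mul(-89, V), Mul(23, x)) (Function('l')(x, V) = Add(Mul(36, x), Add(Mul(-13, x), Mul(-89, V))) = Add(Mul(36, x), Add(Mul(-89, V), Mul(-13, x))) = Add(Mul(-89, V), Mul(23, x)))
Add(Mul(Function('l')(147, Function('Z')(7, 14)), Pow(-36895, -1)), Mul(r, Pow(42082, -1))) = Add(Mul(Add(Mul(-89, Pow(7, 2)), Mul(23, 147)), Pow(-36895, -1)), Mul(13849, Pow(42082, -1))) = Add(Mul(Add(Mul(-89, 49), 3381), Rational(-1, 36895)), Mul(13849, Rational(1, 42082))) = Add(Mul(Add(-4361, 3381), Rational(-1, 36895)), Rational(13849, 42082)) = Add(Mul(-980, Rational(-1, 36895)), Rational(13849, 42082)) = Add(Rational(196, 7379), Rational(13849, 42082)) = Rational(110439843, 310523078)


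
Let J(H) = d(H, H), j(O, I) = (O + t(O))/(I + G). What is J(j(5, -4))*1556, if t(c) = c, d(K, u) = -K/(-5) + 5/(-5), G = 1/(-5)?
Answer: -48236/21 ≈ -2297.0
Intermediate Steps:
G = -1/5 ≈ -0.20000
d(K, u) = -1 + K/5 (d(K, u) = -K*(-1/5) + 5*(-1/5) = K/5 - 1 = -1 + K/5)
j(O, I) = 2*O/(-1/5 + I) (j(O, I) = (O + O)/(I - 1/5) = (2*O)/(-1/5 + I) = 2*O/(-1/5 + I))
J(H) = -1 + H/5
J(j(5, -4))*1556 = (-1 + (10*5/(-1 + 5*(-4)))/5)*1556 = (-1 + (10*5/(-1 - 20))/5)*1556 = (-1 + (10*5/(-21))/5)*1556 = (-1 + (10*5*(-1/21))/5)*1556 = (-1 + (1/5)*(-50/21))*1556 = (-1 - 10/21)*1556 = -31/21*1556 = -48236/21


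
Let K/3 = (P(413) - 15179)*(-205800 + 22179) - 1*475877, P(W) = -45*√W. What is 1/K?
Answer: 2786707282/23212618140425004597 - 2754315*√413/7737539380141668199 ≈ 1.1282e-10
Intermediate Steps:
K = 8360121846 + 24788835*√413 (K = 3*((-45*√413 - 15179)*(-205800 + 22179) - 1*475877) = 3*((-15179 - 45*√413)*(-183621) - 475877) = 3*((2787183159 + 8262945*√413) - 475877) = 3*(2786707282 + 8262945*√413) = 8360121846 + 24788835*√413 ≈ 8.8639e+9)
1/K = 1/(8360121846 + 24788835*√413)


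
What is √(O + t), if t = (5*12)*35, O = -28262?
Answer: I*√26162 ≈ 161.75*I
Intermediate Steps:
t = 2100 (t = 60*35 = 2100)
√(O + t) = √(-28262 + 2100) = √(-26162) = I*√26162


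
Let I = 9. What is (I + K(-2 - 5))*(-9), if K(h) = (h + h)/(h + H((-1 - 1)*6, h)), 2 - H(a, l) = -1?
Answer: -225/2 ≈ -112.50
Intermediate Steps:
H(a, l) = 3 (H(a, l) = 2 - 1*(-1) = 2 + 1 = 3)
K(h) = 2*h/(3 + h) (K(h) = (h + h)/(h + 3) = (2*h)/(3 + h) = 2*h/(3 + h))
(I + K(-2 - 5))*(-9) = (9 + 2*(-2 - 5)/(3 + (-2 - 5)))*(-9) = (9 + 2*(-7)/(3 - 7))*(-9) = (9 + 2*(-7)/(-4))*(-9) = (9 + 2*(-7)*(-¼))*(-9) = (9 + 7/2)*(-9) = (25/2)*(-9) = -225/2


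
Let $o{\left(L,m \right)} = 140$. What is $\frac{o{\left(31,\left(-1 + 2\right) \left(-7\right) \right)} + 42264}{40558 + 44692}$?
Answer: $\frac{21202}{42625} \approx 0.49741$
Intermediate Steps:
$\frac{o{\left(31,\left(-1 + 2\right) \left(-7\right) \right)} + 42264}{40558 + 44692} = \frac{140 + 42264}{40558 + 44692} = \frac{42404}{85250} = 42404 \cdot \frac{1}{85250} = \frac{21202}{42625}$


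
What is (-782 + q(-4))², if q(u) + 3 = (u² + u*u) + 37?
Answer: 512656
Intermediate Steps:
q(u) = 34 + 2*u² (q(u) = -3 + ((u² + u*u) + 37) = -3 + ((u² + u²) + 37) = -3 + (2*u² + 37) = -3 + (37 + 2*u²) = 34 + 2*u²)
(-782 + q(-4))² = (-782 + (34 + 2*(-4)²))² = (-782 + (34 + 2*16))² = (-782 + (34 + 32))² = (-782 + 66)² = (-716)² = 512656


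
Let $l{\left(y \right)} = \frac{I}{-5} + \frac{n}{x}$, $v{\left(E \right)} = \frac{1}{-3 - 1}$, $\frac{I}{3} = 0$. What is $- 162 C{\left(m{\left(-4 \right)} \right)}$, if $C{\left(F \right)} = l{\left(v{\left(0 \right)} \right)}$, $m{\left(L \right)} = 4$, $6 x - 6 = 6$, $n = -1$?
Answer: $81$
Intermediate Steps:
$x = 2$ ($x = 1 + \frac{1}{6} \cdot 6 = 1 + 1 = 2$)
$I = 0$ ($I = 3 \cdot 0 = 0$)
$v{\left(E \right)} = - \frac{1}{4}$ ($v{\left(E \right)} = \frac{1}{-4} = - \frac{1}{4}$)
$l{\left(y \right)} = - \frac{1}{2}$ ($l{\left(y \right)} = \frac{0}{-5} - \frac{1}{2} = 0 \left(- \frac{1}{5}\right) - \frac{1}{2} = 0 - \frac{1}{2} = - \frac{1}{2}$)
$C{\left(F \right)} = - \frac{1}{2}$
$- 162 C{\left(m{\left(-4 \right)} \right)} = \left(-162\right) \left(- \frac{1}{2}\right) = 81$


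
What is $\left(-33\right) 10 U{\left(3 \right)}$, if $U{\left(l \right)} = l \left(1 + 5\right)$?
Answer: $-5940$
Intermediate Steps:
$U{\left(l \right)} = 6 l$ ($U{\left(l \right)} = l 6 = 6 l$)
$\left(-33\right) 10 U{\left(3 \right)} = \left(-33\right) 10 \cdot 6 \cdot 3 = \left(-330\right) 18 = -5940$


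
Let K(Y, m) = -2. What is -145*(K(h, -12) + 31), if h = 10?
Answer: -4205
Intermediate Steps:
-145*(K(h, -12) + 31) = -145*(-2 + 31) = -145*29 = -4205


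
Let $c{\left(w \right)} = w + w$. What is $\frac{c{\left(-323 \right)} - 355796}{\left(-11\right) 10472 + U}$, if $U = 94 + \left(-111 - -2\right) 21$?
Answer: $\frac{118814}{39129} \approx 3.0365$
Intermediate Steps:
$c{\left(w \right)} = 2 w$
$U = -2195$ ($U = 94 + \left(-111 + 2\right) 21 = 94 - 2289 = -2195$)
$\frac{c{\left(-323 \right)} - 355796}{\left(-11\right) 10472 + U} = \frac{2 \left(-323\right) - 355796}{\left(-11\right) 10472 - 2195} = \frac{-646 - 355796}{-115192 - 2195} = - \frac{356442}{-117387} = \left(-356442\right) \left(- \frac{1}{117387}\right) = \frac{118814}{39129}$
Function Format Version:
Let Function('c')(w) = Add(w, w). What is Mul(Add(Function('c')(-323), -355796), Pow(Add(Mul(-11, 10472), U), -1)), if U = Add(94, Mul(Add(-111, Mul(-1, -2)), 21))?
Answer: Rational(118814, 39129) ≈ 3.0365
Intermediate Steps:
Function('c')(w) = Mul(2, w)
U = -2195 (U = Add(94, Mul(Add(-111, 2), 21)) = Add(94, Mul(-109, 21)) = Add(94, -2289) = -2195)
Mul(Add(Function('c')(-323), -355796), Pow(Add(Mul(-11, 10472), U), -1)) = Mul(Add(Mul(2, -323), -355796), Pow(Add(Mul(-11, 10472), -2195), -1)) = Mul(Add(-646, -355796), Pow(Add(-115192, -2195), -1)) = Mul(-356442, Pow(-117387, -1)) = Mul(-356442, Rational(-1, 117387)) = Rational(118814, 39129)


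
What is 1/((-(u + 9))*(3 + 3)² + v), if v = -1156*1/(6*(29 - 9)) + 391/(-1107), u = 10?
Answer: -11070/7682431 ≈ -0.0014409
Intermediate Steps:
v = -110551/11070 (v = -1156/(6*20) + 391*(-1/1107) = -1156/120 - 391/1107 = -1156*1/120 - 391/1107 = -289/30 - 391/1107 = -110551/11070 ≈ -9.9865)
1/((-(u + 9))*(3 + 3)² + v) = 1/((-(10 + 9))*(3 + 3)² - 110551/11070) = 1/(-1*19*6² - 110551/11070) = 1/(-19*36 - 110551/11070) = 1/(-684 - 110551/11070) = 1/(-7682431/11070) = -11070/7682431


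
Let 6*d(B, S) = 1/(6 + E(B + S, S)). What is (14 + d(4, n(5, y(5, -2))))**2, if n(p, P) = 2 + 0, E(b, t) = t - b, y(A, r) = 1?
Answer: 28561/144 ≈ 198.34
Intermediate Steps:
n(p, P) = 2
d(B, S) = 1/(6*(6 - B)) (d(B, S) = 1/(6*(6 + (S - (B + S)))) = 1/(6*(6 + (S + (-B - S)))) = 1/(6*(6 - B)))
(14 + d(4, n(5, y(5, -2))))**2 = (14 - 1/(-36 + 6*4))**2 = (14 - 1/(-36 + 24))**2 = (14 - 1/(-12))**2 = (14 - 1*(-1/12))**2 = (14 + 1/12)**2 = (169/12)**2 = 28561/144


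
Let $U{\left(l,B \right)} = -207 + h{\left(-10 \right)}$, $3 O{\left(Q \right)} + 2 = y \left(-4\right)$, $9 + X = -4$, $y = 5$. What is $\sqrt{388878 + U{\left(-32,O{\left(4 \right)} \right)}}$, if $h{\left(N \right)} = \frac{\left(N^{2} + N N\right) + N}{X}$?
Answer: $\frac{\sqrt{65682929}}{13} \approx 623.42$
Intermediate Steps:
$X = -13$ ($X = -9 - 4 = -13$)
$O{\left(Q \right)} = - \frac{22}{3}$ ($O{\left(Q \right)} = - \frac{2}{3} + \frac{5 \left(-4\right)}{3} = - \frac{2}{3} + \frac{1}{3} \left(-20\right) = - \frac{2}{3} - \frac{20}{3} = - \frac{22}{3}$)
$h{\left(N \right)} = - \frac{2 N^{2}}{13} - \frac{N}{13}$ ($h{\left(N \right)} = \frac{\left(N^{2} + N N\right) + N}{-13} = \left(\left(N^{2} + N^{2}\right) + N\right) \left(- \frac{1}{13}\right) = \left(2 N^{2} + N\right) \left(- \frac{1}{13}\right) = \left(N + 2 N^{2}\right) \left(- \frac{1}{13}\right) = - \frac{2 N^{2}}{13} - \frac{N}{13}$)
$U{\left(l,B \right)} = - \frac{2881}{13}$ ($U{\left(l,B \right)} = -207 - - \frac{10 \left(1 + 2 \left(-10\right)\right)}{13} = -207 - - \frac{10 \left(1 - 20\right)}{13} = -207 - \left(- \frac{10}{13}\right) \left(-19\right) = -207 - \frac{190}{13} = - \frac{2881}{13}$)
$\sqrt{388878 + U{\left(-32,O{\left(4 \right)} \right)}} = \sqrt{388878 - \frac{2881}{13}} = \sqrt{\frac{5052533}{13}} = \frac{\sqrt{65682929}}{13}$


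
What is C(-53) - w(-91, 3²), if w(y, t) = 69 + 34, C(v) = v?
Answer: -156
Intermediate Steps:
w(y, t) = 103
C(-53) - w(-91, 3²) = -53 - 1*103 = -53 - 103 = -156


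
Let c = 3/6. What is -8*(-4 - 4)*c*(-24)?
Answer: -768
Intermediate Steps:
c = ½ (c = 3*(⅙) = ½ ≈ 0.50000)
-8*(-4 - 4)*c*(-24) = -8*(-4 - 4)/2*(-24) = -(-64)/2*(-24) = -8*(-4)*(-24) = 32*(-24) = -768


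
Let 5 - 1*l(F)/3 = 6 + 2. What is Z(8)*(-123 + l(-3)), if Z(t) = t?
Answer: -1056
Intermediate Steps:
l(F) = -9 (l(F) = 15 - 3*(6 + 2) = 15 - 3*8 = 15 - 24 = -9)
Z(8)*(-123 + l(-3)) = 8*(-123 - 9) = 8*(-132) = -1056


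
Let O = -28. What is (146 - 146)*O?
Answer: 0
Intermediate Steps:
(146 - 146)*O = (146 - 146)*(-28) = 0*(-28) = 0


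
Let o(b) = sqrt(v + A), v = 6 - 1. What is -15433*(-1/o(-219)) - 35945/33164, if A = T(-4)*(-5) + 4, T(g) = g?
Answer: -35945/33164 + 15433*sqrt(29)/29 ≈ 2864.8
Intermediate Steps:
v = 5
A = 24 (A = -4*(-5) + 4 = 20 + 4 = 24)
o(b) = sqrt(29) (o(b) = sqrt(5 + 24) = sqrt(29))
-15433*(-1/o(-219)) - 35945/33164 = -15433*(-sqrt(29)/29) - 35945/33164 = -(-15433)*sqrt(29)/29 - 35945*1/33164 = 15433*sqrt(29)/29 - 35945/33164 = -35945/33164 + 15433*sqrt(29)/29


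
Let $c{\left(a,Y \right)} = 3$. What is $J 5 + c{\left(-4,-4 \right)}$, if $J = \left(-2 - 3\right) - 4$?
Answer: $-42$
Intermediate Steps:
$J = -9$ ($J = -5 - 4 = -9$)
$J 5 + c{\left(-4,-4 \right)} = \left(-9\right) 5 + 3 = -45 + 3 = -42$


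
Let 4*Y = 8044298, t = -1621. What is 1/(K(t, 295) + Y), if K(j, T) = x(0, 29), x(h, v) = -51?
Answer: 2/4022047 ≈ 4.9726e-7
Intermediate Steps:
K(j, T) = -51
Y = 4022149/2 (Y = (¼)*8044298 = 4022149/2 ≈ 2.0111e+6)
1/(K(t, 295) + Y) = 1/(-51 + 4022149/2) = 1/(4022047/2) = 2/4022047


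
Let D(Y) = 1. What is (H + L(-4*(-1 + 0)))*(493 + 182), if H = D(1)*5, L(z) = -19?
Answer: -9450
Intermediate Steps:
H = 5 (H = 1*5 = 5)
(H + L(-4*(-1 + 0)))*(493 + 182) = (5 - 19)*(493 + 182) = -14*675 = -9450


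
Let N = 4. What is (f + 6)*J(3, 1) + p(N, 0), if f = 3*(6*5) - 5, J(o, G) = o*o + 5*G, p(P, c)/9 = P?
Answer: 1310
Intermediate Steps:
p(P, c) = 9*P
J(o, G) = o² + 5*G
f = 85 (f = 3*30 - 5 = 90 - 5 = 85)
(f + 6)*J(3, 1) + p(N, 0) = (85 + 6)*(3² + 5*1) + 9*4 = 91*(9 + 5) + 36 = 91*14 + 36 = 1274 + 36 = 1310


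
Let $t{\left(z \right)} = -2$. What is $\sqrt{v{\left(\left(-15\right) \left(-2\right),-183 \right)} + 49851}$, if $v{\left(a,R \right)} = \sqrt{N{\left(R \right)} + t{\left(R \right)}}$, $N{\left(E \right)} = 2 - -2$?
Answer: $\sqrt{49851 + \sqrt{2}} \approx 223.28$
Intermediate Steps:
$N{\left(E \right)} = 4$ ($N{\left(E \right)} = 2 + 2 = 4$)
$v{\left(a,R \right)} = \sqrt{2}$ ($v{\left(a,R \right)} = \sqrt{4 - 2} = \sqrt{2}$)
$\sqrt{v{\left(\left(-15\right) \left(-2\right),-183 \right)} + 49851} = \sqrt{\sqrt{2} + 49851} = \sqrt{49851 + \sqrt{2}}$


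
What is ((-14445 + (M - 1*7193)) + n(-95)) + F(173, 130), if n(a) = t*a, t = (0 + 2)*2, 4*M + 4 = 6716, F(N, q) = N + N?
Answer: -19994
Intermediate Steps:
F(N, q) = 2*N
M = 1678 (M = -1 + (1/4)*6716 = -1 + 1679 = 1678)
t = 4 (t = 2*2 = 4)
n(a) = 4*a
((-14445 + (M - 1*7193)) + n(-95)) + F(173, 130) = ((-14445 + (1678 - 1*7193)) + 4*(-95)) + 2*173 = ((-14445 + (1678 - 7193)) - 380) + 346 = ((-14445 - 5515) - 380) + 346 = (-19960 - 380) + 346 = -20340 + 346 = -19994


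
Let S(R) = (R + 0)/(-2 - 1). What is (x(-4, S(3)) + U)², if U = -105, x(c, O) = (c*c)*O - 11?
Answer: 17424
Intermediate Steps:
S(R) = -R/3 (S(R) = R/(-3) = R*(-⅓) = -R/3)
x(c, O) = -11 + O*c² (x(c, O) = c²*O - 11 = O*c² - 11 = -11 + O*c²)
(x(-4, S(3)) + U)² = ((-11 - ⅓*3*(-4)²) - 105)² = ((-11 - 1*16) - 105)² = ((-11 - 16) - 105)² = (-27 - 105)² = (-132)² = 17424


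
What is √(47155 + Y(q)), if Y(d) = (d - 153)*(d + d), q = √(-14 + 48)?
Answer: 3*√(5247 - 34*√34) ≈ 213.16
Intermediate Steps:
q = √34 ≈ 5.8309
Y(d) = 2*d*(-153 + d) (Y(d) = (-153 + d)*(2*d) = 2*d*(-153 + d))
√(47155 + Y(q)) = √(47155 + 2*√34*(-153 + √34))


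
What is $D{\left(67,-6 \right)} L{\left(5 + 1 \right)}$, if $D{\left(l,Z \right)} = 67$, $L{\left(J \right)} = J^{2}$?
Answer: $2412$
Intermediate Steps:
$D{\left(67,-6 \right)} L{\left(5 + 1 \right)} = 67 \left(5 + 1\right)^{2} = 67 \cdot 6^{2} = 67 \cdot 36 = 2412$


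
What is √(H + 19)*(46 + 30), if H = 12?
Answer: 76*√31 ≈ 423.15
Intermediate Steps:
√(H + 19)*(46 + 30) = √(12 + 19)*(46 + 30) = √31*76 = 76*√31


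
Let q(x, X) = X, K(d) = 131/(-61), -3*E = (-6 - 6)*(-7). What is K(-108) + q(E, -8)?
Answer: -619/61 ≈ -10.148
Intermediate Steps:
E = -28 (E = -(-6 - 6)*(-7)/3 = -(-4)*(-7) = -1/3*84 = -28)
K(d) = -131/61 (K(d) = 131*(-1/61) = -131/61)
K(-108) + q(E, -8) = -131/61 - 8 = -619/61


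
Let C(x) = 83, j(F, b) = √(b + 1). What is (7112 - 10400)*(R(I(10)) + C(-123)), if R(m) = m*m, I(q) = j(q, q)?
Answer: -309072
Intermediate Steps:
j(F, b) = √(1 + b)
I(q) = √(1 + q)
R(m) = m²
(7112 - 10400)*(R(I(10)) + C(-123)) = (7112 - 10400)*((√(1 + 10))² + 83) = -3288*((√11)² + 83) = -3288*(11 + 83) = -3288*94 = -309072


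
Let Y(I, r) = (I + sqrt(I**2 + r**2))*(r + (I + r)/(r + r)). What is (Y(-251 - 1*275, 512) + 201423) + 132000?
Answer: 16414257/256 + 262137*sqrt(134705)/256 ≈ 4.3994e+5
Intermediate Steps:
Y(I, r) = (I + sqrt(I**2 + r**2))*(r + (I + r)/(2*r)) (Y(I, r) = (I + sqrt(I**2 + r**2))*(r + (I + r)/((2*r))) = (I + sqrt(I**2 + r**2))*(r + (I + r)*(1/(2*r))) = (I + sqrt(I**2 + r**2))*(r + (I + r)/(2*r)))
(Y(-251 - 1*275, 512) + 201423) + 132000 = ((1/2)*((-251 - 1*275)**2 + (-251 - 1*275)*sqrt((-251 - 1*275)**2 + 512**2) + 512*((-251 - 1*275) + sqrt((-251 - 1*275)**2 + 512**2) + 2*(-251 - 1*275)*512 + 2*512*sqrt((-251 - 1*275)**2 + 512**2)))/512 + 201423) + 132000 = ((1/2)*(1/512)*((-251 - 275)**2 + (-251 - 275)*sqrt((-251 - 275)**2 + 262144) + 512*((-251 - 275) + sqrt((-251 - 275)**2 + 262144) + 2*(-251 - 275)*512 + 2*512*sqrt((-251 - 275)**2 + 262144))) + 201423) + 132000 = ((1/2)*(1/512)*((-526)**2 - 526*sqrt((-526)**2 + 262144) + 512*(-526 + sqrt((-526)**2 + 262144) + 2*(-526)*512 + 2*512*sqrt((-526)**2 + 262144))) + 201423) + 132000 = ((1/2)*(1/512)*(276676 - 526*sqrt(276676 + 262144) + 512*(-526 + sqrt(276676 + 262144) - 538624 + 2*512*sqrt(276676 + 262144))) + 201423) + 132000 = ((1/2)*(1/512)*(276676 - 1052*sqrt(134705) + 512*(-526 + sqrt(538820) - 538624 + 2*512*sqrt(538820))) + 201423) + 132000 = ((1/2)*(1/512)*(276676 - 1052*sqrt(134705) + 512*(-526 + 2*sqrt(134705) - 538624 + 2*512*(2*sqrt(134705)))) + 201423) + 132000 = ((1/2)*(1/512)*(276676 - 1052*sqrt(134705) + 512*(-526 + 2*sqrt(134705) - 538624 + 2048*sqrt(134705))) + 201423) + 132000 = ((1/2)*(1/512)*(276676 - 1052*sqrt(134705) + 512*(-539150 + 2050*sqrt(134705))) + 201423) + 132000 = ((1/2)*(1/512)*(276676 - 1052*sqrt(134705) + (-276044800 + 1049600*sqrt(134705))) + 201423) + 132000 = ((1/2)*(1/512)*(-275768124 + 1048548*sqrt(134705)) + 201423) + 132000 = ((-68942031/256 + 262137*sqrt(134705)/256) + 201423) + 132000 = (-17377743/256 + 262137*sqrt(134705)/256) + 132000 = 16414257/256 + 262137*sqrt(134705)/256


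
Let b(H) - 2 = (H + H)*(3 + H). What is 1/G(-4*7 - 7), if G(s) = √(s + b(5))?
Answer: √47/47 ≈ 0.14586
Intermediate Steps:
b(H) = 2 + 2*H*(3 + H) (b(H) = 2 + (H + H)*(3 + H) = 2 + (2*H)*(3 + H) = 2 + 2*H*(3 + H))
G(s) = √(82 + s) (G(s) = √(s + (2 + 2*5² + 6*5)) = √(s + (2 + 2*25 + 30)) = √(s + (2 + 50 + 30)) = √(s + 82) = √(82 + s))
1/G(-4*7 - 7) = 1/(√(82 + (-4*7 - 7))) = 1/(√(82 + (-28 - 7))) = 1/(√(82 - 35)) = 1/(√47) = √47/47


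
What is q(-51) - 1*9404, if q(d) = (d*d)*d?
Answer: -142055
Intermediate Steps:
q(d) = d³ (q(d) = d²*d = d³)
q(-51) - 1*9404 = (-51)³ - 1*9404 = -132651 - 9404 = -142055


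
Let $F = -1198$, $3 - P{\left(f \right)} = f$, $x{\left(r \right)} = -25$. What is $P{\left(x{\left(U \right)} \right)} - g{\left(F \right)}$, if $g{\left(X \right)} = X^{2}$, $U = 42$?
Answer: $-1435176$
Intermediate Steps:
$P{\left(f \right)} = 3 - f$
$P{\left(x{\left(U \right)} \right)} - g{\left(F \right)} = \left(3 - -25\right) - \left(-1198\right)^{2} = \left(3 + 25\right) - 1435204 = 28 - 1435204 = -1435176$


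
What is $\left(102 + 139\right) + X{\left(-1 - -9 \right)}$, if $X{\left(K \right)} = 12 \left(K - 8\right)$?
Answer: $241$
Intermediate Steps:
$X{\left(K \right)} = -96 + 12 K$ ($X{\left(K \right)} = 12 \left(-8 + K\right) = -96 + 12 K$)
$\left(102 + 139\right) + X{\left(-1 - -9 \right)} = \left(102 + 139\right) - \left(96 - 12 \left(-1 - -9\right)\right) = 241 - \left(96 - 12 \left(-1 + 9\right)\right) = 241 + \left(-96 + 12 \cdot 8\right) = 241 + \left(-96 + 96\right) = 241 + 0 = 241$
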